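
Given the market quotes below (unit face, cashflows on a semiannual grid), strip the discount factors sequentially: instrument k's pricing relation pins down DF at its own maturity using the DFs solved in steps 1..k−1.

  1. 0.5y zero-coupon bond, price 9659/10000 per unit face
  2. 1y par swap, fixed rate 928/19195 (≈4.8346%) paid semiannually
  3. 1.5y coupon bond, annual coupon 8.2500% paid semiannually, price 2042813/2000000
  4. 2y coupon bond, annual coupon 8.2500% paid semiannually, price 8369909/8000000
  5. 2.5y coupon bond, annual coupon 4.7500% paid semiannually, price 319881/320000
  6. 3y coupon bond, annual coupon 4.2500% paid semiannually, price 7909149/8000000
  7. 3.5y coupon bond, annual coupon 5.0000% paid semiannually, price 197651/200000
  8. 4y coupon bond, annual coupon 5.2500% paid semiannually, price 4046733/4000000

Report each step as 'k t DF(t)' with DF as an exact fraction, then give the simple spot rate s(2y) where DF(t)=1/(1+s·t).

1 1/2 9659/10000
2 1 596/625
3 3/2 9049/10000
4 2 8929/10000
5 5/2 4451/5000
6 3 4361/5000
7 7/2 1661/2000
8 4 2061/2500
s(2y) = (1/(8929/10000) − 1)/(2) = 1071/17858 ≈ 5.9973%

step 1 [0.5y] zero: DF = P = 9659/10000 ≈ 0.965900
step 2 [1y] swap r/2=464/19195: DF=(1 − 464/19195·(0.965900))/(1+464/19195) = 596/625 ≈ 0.953600
step 3 [1.5y] bond c/2=33/800: DF=(2042813/2000000 − 33/800·(0.965900+0.953600))/(1+33/800) = 9049/10000 ≈ 0.904900
step 4 [2y] bond c/2=33/800: DF=(8369909/8000000 − 33/800·(0.965900+0.953600+0.904900))/(1+33/800) = 8929/10000 ≈ 0.892900
step 5 [2.5y] bond c/2=19/800: DF=(319881/320000 − 19/800·(0.965900+0.953600+0.904900+0.892900))/(1+19/800) = 4451/5000 ≈ 0.890200
step 6 [3y] bond c/2=17/800: DF=(7909149/8000000 − 17/800·(0.965900+0.953600+0.904900+0.892900+0.890200))/(1+17/800) = 4361/5000 ≈ 0.872200
step 7 [3.5y] bond c/2=1/40: DF=(197651/200000 − 1/40·(0.965900+0.953600+0.904900+0.892900+0.890200+0.872200))/(1+1/40) = 1661/2000 ≈ 0.830500
step 8 [4y] bond c/2=21/800: DF=(4046733/4000000 − 21/800·(0.965900+0.953600+0.904900+0.892900+0.890200+0.872200+0.830500))/(1+21/800) = 2061/2500 ≈ 0.824400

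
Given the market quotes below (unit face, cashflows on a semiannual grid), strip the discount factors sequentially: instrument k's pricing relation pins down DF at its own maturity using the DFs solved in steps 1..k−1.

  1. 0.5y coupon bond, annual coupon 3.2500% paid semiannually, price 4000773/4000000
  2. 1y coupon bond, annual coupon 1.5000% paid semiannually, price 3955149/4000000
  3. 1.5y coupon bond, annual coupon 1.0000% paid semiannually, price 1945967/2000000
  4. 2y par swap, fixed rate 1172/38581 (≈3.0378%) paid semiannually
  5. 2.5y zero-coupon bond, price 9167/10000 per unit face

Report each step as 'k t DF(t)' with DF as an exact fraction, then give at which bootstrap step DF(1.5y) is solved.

step 1 [0.5y] bond c/2=13/800: DF=(4000773/4000000 − 13/800·(0))/(1+13/800) = 4921/5000 ≈ 0.984200
step 2 [1y] bond c/2=3/400: DF=(3955149/4000000 − 3/400·(0.984200))/(1+3/400) = 9741/10000 ≈ 0.974100
step 3 [1.5y] bond c/2=1/200: DF=(1945967/2000000 − 1/200·(0.984200+0.974100))/(1+1/200) = 599/625 ≈ 0.958400
step 4 [2y] swap r/2=586/38581: DF=(1 − 586/38581·(0.984200+0.974100+0.958400))/(1+586/38581) = 4707/5000 ≈ 0.941400
step 5 [2.5y] zero: DF = P = 9167/10000 ≈ 0.916700

1 1/2 4921/5000
2 1 9741/10000
3 3/2 599/625
4 2 4707/5000
5 5/2 9167/10000
DF(1.5y) is solved at step 3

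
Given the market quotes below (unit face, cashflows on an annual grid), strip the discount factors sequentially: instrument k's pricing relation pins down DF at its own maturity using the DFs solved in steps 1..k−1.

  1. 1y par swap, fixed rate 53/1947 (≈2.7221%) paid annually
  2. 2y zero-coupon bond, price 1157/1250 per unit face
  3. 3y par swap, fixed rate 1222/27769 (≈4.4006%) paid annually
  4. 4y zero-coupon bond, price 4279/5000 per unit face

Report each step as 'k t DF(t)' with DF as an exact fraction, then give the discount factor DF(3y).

step 1 [1y] swap r/1=53/1947: DF=(1 − 53/1947·(0))/(1+53/1947) = 1947/2000 ≈ 0.973500
step 2 [2y] zero: DF = P = 1157/1250 ≈ 0.925600
step 3 [3y] swap r/1=1222/27769: DF=(1 − 1222/27769·(0.973500+0.925600))/(1+1222/27769) = 4389/5000 ≈ 0.877800
step 4 [4y] zero: DF = P = 4279/5000 ≈ 0.855800

1 1 1947/2000
2 2 1157/1250
3 3 4389/5000
4 4 4279/5000
DF(3y) = 4389/5000 ≈ 0.877800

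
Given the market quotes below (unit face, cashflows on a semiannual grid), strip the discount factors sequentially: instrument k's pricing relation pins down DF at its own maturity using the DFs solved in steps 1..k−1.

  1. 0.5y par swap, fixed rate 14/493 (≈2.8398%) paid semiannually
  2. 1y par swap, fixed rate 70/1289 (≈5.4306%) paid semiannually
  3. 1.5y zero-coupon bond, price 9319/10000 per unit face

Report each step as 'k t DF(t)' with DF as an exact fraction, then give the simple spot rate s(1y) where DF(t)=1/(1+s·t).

1 1/2 493/500
2 1 379/400
3 3/2 9319/10000
s(1y) = (1/(379/400) − 1)/(1) = 21/379 ≈ 5.5409%

step 1 [0.5y] swap r/2=7/493: DF=(1 − 7/493·(0))/(1+7/493) = 493/500 ≈ 0.986000
step 2 [1y] swap r/2=35/1289: DF=(1 − 35/1289·(0.986000))/(1+35/1289) = 379/400 ≈ 0.947500
step 3 [1.5y] zero: DF = P = 9319/10000 ≈ 0.931900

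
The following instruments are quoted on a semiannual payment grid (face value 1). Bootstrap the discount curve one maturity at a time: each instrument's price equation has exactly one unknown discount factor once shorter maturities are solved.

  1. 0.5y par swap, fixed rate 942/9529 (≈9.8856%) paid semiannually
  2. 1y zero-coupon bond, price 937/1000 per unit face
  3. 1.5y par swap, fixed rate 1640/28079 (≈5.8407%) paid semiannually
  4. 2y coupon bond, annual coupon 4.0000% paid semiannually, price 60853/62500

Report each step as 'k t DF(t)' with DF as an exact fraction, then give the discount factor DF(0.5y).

step 1 [0.5y] swap r/2=471/9529: DF=(1 − 471/9529·(0))/(1+471/9529) = 9529/10000 ≈ 0.952900
step 2 [1y] zero: DF = P = 937/1000 ≈ 0.937000
step 3 [1.5y] swap r/2=820/28079: DF=(1 − 820/28079·(0.952900+0.937000))/(1+820/28079) = 459/500 ≈ 0.918000
step 4 [2y] bond c/2=1/50: DF=(60853/62500 − 1/50·(0.952900+0.937000+0.918000))/(1+1/50) = 1799/2000 ≈ 0.899500

1 1/2 9529/10000
2 1 937/1000
3 3/2 459/500
4 2 1799/2000
DF(0.5y) = 9529/10000 ≈ 0.952900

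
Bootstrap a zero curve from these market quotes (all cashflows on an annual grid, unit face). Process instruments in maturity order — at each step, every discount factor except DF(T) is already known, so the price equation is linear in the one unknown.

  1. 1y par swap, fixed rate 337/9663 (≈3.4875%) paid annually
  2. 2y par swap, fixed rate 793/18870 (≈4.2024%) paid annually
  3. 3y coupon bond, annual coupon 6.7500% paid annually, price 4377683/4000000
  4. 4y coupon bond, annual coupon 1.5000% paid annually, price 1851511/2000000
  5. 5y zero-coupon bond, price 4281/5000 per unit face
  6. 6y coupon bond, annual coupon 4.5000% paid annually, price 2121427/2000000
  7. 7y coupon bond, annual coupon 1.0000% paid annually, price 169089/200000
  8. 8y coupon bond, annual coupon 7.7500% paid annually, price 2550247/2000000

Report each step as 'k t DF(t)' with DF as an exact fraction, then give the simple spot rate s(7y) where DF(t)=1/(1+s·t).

1 1 9663/10000
2 2 9207/10000
3 3 9059/10000
4 4 2177/2500
5 5 4281/5000
6 6 2051/2500
7 7 3921/5000
8 8 7429/10000
s(7y) = (1/(3921/5000) − 1)/(7) = 1079/27447 ≈ 3.9312%

step 1 [1y] swap r/1=337/9663: DF=(1 − 337/9663·(0))/(1+337/9663) = 9663/10000 ≈ 0.966300
step 2 [2y] swap r/1=793/18870: DF=(1 − 793/18870·(0.966300))/(1+793/18870) = 9207/10000 ≈ 0.920700
step 3 [3y] bond c/1=27/400: DF=(4377683/4000000 − 27/400·(0.966300+0.920700))/(1+27/400) = 9059/10000 ≈ 0.905900
step 4 [4y] bond c/1=3/200: DF=(1851511/2000000 − 3/200·(0.966300+0.920700+0.905900))/(1+3/200) = 2177/2500 ≈ 0.870800
step 5 [5y] zero: DF = P = 4281/5000 ≈ 0.856200
step 6 [6y] bond c/1=9/200: DF=(2121427/2000000 − 9/200·(0.966300+0.920700+0.905900+0.870800+0.856200))/(1+9/200) = 2051/2500 ≈ 0.820400
step 7 [7y] bond c/1=1/100: DF=(169089/200000 − 1/100·(0.966300+0.920700+0.905900+0.870800+0.856200+0.820400))/(1+1/100) = 3921/5000 ≈ 0.784200
step 8 [8y] bond c/1=31/400: DF=(2550247/2000000 − 31/400·(0.966300+0.920700+0.905900+0.870800+0.856200+0.820400+0.784200))/(1+31/400) = 7429/10000 ≈ 0.742900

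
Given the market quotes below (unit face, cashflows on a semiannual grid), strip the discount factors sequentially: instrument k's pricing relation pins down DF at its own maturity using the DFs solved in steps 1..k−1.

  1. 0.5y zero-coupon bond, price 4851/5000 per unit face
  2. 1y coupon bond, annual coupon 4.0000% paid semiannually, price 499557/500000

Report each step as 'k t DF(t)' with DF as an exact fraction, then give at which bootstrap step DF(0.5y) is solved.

step 1 [0.5y] zero: DF = P = 4851/5000 ≈ 0.970200
step 2 [1y] bond c/2=1/50: DF=(499557/500000 − 1/50·(0.970200))/(1+1/50) = 1921/2000 ≈ 0.960500

1 1/2 4851/5000
2 1 1921/2000
DF(0.5y) is solved at step 1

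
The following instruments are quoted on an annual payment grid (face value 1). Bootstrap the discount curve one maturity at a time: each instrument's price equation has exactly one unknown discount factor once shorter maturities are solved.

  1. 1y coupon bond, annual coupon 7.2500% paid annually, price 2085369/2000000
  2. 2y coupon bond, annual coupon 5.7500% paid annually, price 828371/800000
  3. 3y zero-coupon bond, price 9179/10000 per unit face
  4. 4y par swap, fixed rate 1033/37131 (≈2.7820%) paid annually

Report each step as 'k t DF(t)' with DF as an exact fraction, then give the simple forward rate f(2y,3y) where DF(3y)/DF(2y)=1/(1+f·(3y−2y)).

step 1 [1y] bond c/1=29/400: DF=(2085369/2000000 − 29/400·(0))/(1+29/400) = 4861/5000 ≈ 0.972200
step 2 [2y] bond c/1=23/400: DF=(828371/800000 − 23/400·(0.972200))/(1+23/400) = 9263/10000 ≈ 0.926300
step 3 [3y] zero: DF = P = 9179/10000 ≈ 0.917900
step 4 [4y] swap r/1=1033/37131: DF=(1 − 1033/37131·(0.972200+0.926300+0.917900))/(1+1033/37131) = 8967/10000 ≈ 0.896700

1 1 4861/5000
2 2 9263/10000
3 3 9179/10000
4 4 8967/10000
f(2y,3y) = ((9263/10000)/(9179/10000) − 1)/(1) = 84/9179 ≈ 0.9151%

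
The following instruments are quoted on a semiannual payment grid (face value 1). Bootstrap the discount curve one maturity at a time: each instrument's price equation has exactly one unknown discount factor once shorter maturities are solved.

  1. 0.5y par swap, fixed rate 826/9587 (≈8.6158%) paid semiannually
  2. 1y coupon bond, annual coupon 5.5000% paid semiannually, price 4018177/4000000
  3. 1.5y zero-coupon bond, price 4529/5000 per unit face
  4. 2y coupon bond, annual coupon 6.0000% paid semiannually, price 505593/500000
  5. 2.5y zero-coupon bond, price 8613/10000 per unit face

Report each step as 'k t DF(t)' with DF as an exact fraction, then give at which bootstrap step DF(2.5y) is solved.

step 1 [0.5y] swap r/2=413/9587: DF=(1 − 413/9587·(0))/(1+413/9587) = 9587/10000 ≈ 0.958700
step 2 [1y] bond c/2=11/400: DF=(4018177/4000000 − 11/400·(0.958700))/(1+11/400) = 119/125 ≈ 0.952000
step 3 [1.5y] zero: DF = P = 4529/5000 ≈ 0.905800
step 4 [2y] bond c/2=3/100: DF=(505593/500000 − 3/100·(0.958700+0.952000+0.905800))/(1+3/100) = 8997/10000 ≈ 0.899700
step 5 [2.5y] zero: DF = P = 8613/10000 ≈ 0.861300

1 1/2 9587/10000
2 1 119/125
3 3/2 4529/5000
4 2 8997/10000
5 5/2 8613/10000
DF(2.5y) is solved at step 5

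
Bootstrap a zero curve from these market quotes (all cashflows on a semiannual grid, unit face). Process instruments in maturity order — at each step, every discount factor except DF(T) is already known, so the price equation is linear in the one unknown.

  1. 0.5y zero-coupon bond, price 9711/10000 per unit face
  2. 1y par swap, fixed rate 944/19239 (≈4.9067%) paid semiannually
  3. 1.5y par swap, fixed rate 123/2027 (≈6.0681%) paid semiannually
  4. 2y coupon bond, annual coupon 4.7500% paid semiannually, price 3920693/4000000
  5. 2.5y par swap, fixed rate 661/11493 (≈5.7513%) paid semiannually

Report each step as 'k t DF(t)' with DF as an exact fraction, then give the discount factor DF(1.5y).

1 1/2 9711/10000
2 1 1191/1250
3 3/2 9139/10000
4 2 2229/2500
5 5/2 4339/5000
DF(1.5y) = 9139/10000 ≈ 0.913900

step 1 [0.5y] zero: DF = P = 9711/10000 ≈ 0.971100
step 2 [1y] swap r/2=472/19239: DF=(1 − 472/19239·(0.971100))/(1+472/19239) = 1191/1250 ≈ 0.952800
step 3 [1.5y] swap r/2=123/4054: DF=(1 − 123/4054·(0.971100+0.952800))/(1+123/4054) = 9139/10000 ≈ 0.913900
step 4 [2y] bond c/2=19/800: DF=(3920693/4000000 − 19/800·(0.971100+0.952800+0.913900))/(1+19/800) = 2229/2500 ≈ 0.891600
step 5 [2.5y] swap r/2=661/22986: DF=(1 − 661/22986·(0.971100+0.952800+0.913900+0.891600))/(1+661/22986) = 4339/5000 ≈ 0.867800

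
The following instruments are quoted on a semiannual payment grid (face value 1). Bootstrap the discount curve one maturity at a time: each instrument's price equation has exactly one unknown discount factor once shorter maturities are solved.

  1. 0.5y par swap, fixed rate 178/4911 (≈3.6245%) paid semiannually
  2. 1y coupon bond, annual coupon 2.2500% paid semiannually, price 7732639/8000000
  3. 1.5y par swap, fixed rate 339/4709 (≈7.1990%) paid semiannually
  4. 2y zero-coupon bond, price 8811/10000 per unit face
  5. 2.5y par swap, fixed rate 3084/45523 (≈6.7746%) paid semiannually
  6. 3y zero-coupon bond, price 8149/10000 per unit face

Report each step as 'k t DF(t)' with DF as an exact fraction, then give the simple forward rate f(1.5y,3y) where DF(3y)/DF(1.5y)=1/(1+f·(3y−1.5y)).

1 1/2 4911/5000
2 1 9449/10000
3 3/2 8983/10000
4 2 8811/10000
5 5/2 4229/5000
6 3 8149/10000
f(1.5y,3y) = ((8983/10000)/(8149/10000) − 1)/(3/2) = 556/8149 ≈ 6.8229%

step 1 [0.5y] swap r/2=89/4911: DF=(1 − 89/4911·(0))/(1+89/4911) = 4911/5000 ≈ 0.982200
step 2 [1y] bond c/2=9/800: DF=(7732639/8000000 − 9/800·(0.982200))/(1+9/800) = 9449/10000 ≈ 0.944900
step 3 [1.5y] swap r/2=339/9418: DF=(1 − 339/9418·(0.982200+0.944900))/(1+339/9418) = 8983/10000 ≈ 0.898300
step 4 [2y] zero: DF = P = 8811/10000 ≈ 0.881100
step 5 [2.5y] swap r/2=1542/45523: DF=(1 − 1542/45523·(0.982200+0.944900+0.898300+0.881100))/(1+1542/45523) = 4229/5000 ≈ 0.845800
step 6 [3y] zero: DF = P = 8149/10000 ≈ 0.814900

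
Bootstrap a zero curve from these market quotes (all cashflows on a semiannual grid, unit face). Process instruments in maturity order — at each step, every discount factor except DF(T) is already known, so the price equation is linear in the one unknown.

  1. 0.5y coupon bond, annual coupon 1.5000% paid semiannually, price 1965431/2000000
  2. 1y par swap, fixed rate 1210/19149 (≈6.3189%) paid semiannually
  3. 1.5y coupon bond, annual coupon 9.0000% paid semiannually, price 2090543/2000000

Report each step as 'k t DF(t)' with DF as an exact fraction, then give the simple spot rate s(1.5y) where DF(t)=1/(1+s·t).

1 1/2 4877/5000
2 1 1879/2000
3 3/2 4589/5000
s(1.5y) = (1/(4589/5000) − 1)/(3/2) = 274/4589 ≈ 5.9708%

step 1 [0.5y] bond c/2=3/400: DF=(1965431/2000000 − 3/400·(0))/(1+3/400) = 4877/5000 ≈ 0.975400
step 2 [1y] swap r/2=605/19149: DF=(1 − 605/19149·(0.975400))/(1+605/19149) = 1879/2000 ≈ 0.939500
step 3 [1.5y] bond c/2=9/200: DF=(2090543/2000000 − 9/200·(0.975400+0.939500))/(1+9/200) = 4589/5000 ≈ 0.917800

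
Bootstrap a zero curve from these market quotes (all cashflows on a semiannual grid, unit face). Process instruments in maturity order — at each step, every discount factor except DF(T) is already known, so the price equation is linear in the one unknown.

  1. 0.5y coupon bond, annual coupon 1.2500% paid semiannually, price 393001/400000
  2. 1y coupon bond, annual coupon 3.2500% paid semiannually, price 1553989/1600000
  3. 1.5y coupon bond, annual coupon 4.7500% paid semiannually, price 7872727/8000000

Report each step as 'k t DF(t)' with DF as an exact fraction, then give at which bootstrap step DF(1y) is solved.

step 1 [0.5y] bond c/2=1/160: DF=(393001/400000 − 1/160·(0))/(1+1/160) = 2441/2500 ≈ 0.976400
step 2 [1y] bond c/2=13/800: DF=(1553989/1600000 − 13/800·(0.976400))/(1+13/800) = 9401/10000 ≈ 0.940100
step 3 [1.5y] bond c/2=19/800: DF=(7872727/8000000 − 19/800·(0.976400+0.940100))/(1+19/800) = 573/625 ≈ 0.916800

1 1/2 2441/2500
2 1 9401/10000
3 3/2 573/625
DF(1y) is solved at step 2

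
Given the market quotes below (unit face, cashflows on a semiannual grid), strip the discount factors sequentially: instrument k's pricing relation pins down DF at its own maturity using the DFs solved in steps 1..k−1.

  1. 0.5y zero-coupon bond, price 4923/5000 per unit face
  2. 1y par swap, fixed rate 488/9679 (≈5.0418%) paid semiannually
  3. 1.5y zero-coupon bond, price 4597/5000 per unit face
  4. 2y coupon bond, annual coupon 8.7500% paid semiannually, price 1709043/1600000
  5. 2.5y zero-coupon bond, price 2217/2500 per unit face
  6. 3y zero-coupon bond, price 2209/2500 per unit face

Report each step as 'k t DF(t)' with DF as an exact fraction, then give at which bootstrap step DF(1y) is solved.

1 1/2 4923/5000
2 1 1189/1250
3 3/2 4597/5000
4 2 9037/10000
5 5/2 2217/2500
6 3 2209/2500
DF(1y) is solved at step 2

step 1 [0.5y] zero: DF = P = 4923/5000 ≈ 0.984600
step 2 [1y] swap r/2=244/9679: DF=(1 − 244/9679·(0.984600))/(1+244/9679) = 1189/1250 ≈ 0.951200
step 3 [1.5y] zero: DF = P = 4597/5000 ≈ 0.919400
step 4 [2y] bond c/2=7/160: DF=(1709043/1600000 − 7/160·(0.984600+0.951200+0.919400))/(1+7/160) = 9037/10000 ≈ 0.903700
step 5 [2.5y] zero: DF = P = 2217/2500 ≈ 0.886800
step 6 [3y] zero: DF = P = 2209/2500 ≈ 0.883600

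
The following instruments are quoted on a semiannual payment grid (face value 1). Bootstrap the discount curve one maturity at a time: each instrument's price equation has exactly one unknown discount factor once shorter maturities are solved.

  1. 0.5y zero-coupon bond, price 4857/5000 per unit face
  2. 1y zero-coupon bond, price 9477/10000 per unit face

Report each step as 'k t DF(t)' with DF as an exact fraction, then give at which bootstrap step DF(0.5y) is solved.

step 1 [0.5y] zero: DF = P = 4857/5000 ≈ 0.971400
step 2 [1y] zero: DF = P = 9477/10000 ≈ 0.947700

1 1/2 4857/5000
2 1 9477/10000
DF(0.5y) is solved at step 1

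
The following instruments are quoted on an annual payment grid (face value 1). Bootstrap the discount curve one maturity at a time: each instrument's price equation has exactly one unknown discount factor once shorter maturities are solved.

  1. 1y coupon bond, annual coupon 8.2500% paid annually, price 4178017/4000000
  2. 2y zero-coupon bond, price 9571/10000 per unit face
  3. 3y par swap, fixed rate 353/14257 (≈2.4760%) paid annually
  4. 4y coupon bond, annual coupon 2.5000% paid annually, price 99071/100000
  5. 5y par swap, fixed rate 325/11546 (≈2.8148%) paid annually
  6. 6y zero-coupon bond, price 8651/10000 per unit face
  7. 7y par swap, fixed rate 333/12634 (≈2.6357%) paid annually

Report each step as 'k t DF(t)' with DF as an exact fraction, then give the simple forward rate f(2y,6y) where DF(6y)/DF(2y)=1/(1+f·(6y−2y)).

step 1 [1y] bond c/1=33/400: DF=(4178017/4000000 − 33/400·(0))/(1+33/400) = 9649/10000 ≈ 0.964900
step 2 [2y] zero: DF = P = 9571/10000 ≈ 0.957100
step 3 [3y] swap r/1=353/14257: DF=(1 − 353/14257·(0.964900+0.957100))/(1+353/14257) = 4647/5000 ≈ 0.929400
step 4 [4y] bond c/1=1/40: DF=(99071/100000 − 1/40·(0.964900+0.957100+0.929400))/(1+1/40) = 897/1000 ≈ 0.897000
step 5 [5y] swap r/1=325/11546: DF=(1 − 325/11546·(0.964900+0.957100+0.929400+0.897000))/(1+325/11546) = 87/100 ≈ 0.870000
step 6 [6y] zero: DF = P = 8651/10000 ≈ 0.865100
step 7 [7y] swap r/1=333/12634: DF=(1 − 333/12634·(0.964900+0.957100+0.929400+0.897000+0.870000+0.865100))/(1+333/12634) = 1667/2000 ≈ 0.833500

1 1 9649/10000
2 2 9571/10000
3 3 4647/5000
4 4 897/1000
5 5 87/100
6 6 8651/10000
7 7 1667/2000
f(2y,6y) = ((9571/10000)/(8651/10000) − 1)/(4) = 230/8651 ≈ 2.6587%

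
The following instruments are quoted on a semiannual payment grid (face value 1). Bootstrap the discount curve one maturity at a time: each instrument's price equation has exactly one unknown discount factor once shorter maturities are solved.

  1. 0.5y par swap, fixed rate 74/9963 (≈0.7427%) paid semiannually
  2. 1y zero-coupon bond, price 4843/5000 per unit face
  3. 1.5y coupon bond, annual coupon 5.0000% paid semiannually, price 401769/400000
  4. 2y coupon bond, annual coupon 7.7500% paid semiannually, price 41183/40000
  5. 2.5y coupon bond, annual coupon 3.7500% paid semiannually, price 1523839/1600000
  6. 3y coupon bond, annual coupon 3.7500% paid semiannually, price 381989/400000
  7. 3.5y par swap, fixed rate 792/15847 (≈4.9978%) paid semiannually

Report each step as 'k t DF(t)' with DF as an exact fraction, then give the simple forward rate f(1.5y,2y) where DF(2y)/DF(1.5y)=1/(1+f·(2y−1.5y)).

step 1 [0.5y] swap r/2=37/9963: DF=(1 − 37/9963·(0))/(1+37/9963) = 9963/10000 ≈ 0.996300
step 2 [1y] zero: DF = P = 4843/5000 ≈ 0.968600
step 3 [1.5y] bond c/2=1/40: DF=(401769/400000 − 1/40·(0.996300+0.968600))/(1+1/40) = 233/250 ≈ 0.932000
step 4 [2y] bond c/2=31/800: DF=(41183/40000 − 31/800·(0.996300+0.968600+0.932000))/(1+31/800) = 8831/10000 ≈ 0.883100
step 5 [2.5y] bond c/2=3/160: DF=(1523839/1600000 − 3/160·(0.996300+0.968600+0.932000+0.883100))/(1+3/160) = 8653/10000 ≈ 0.865300
step 6 [3y] bond c/2=3/160: DF=(381989/400000 − 3/160·(0.996300+0.968600+0.932000+0.883100+0.865300))/(1+3/160) = 8519/10000 ≈ 0.851900
step 7 [3.5y] swap r/2=396/15847: DF=(1 − 396/15847·(0.996300+0.968600+0.932000+0.883100+0.865300+0.851900))/(1+396/15847) = 526/625 ≈ 0.841600

1 1/2 9963/10000
2 1 4843/5000
3 3/2 233/250
4 2 8831/10000
5 5/2 8653/10000
6 3 8519/10000
7 7/2 526/625
f(1.5y,2y) = ((233/250)/(8831/10000) − 1)/(1/2) = 978/8831 ≈ 11.0746%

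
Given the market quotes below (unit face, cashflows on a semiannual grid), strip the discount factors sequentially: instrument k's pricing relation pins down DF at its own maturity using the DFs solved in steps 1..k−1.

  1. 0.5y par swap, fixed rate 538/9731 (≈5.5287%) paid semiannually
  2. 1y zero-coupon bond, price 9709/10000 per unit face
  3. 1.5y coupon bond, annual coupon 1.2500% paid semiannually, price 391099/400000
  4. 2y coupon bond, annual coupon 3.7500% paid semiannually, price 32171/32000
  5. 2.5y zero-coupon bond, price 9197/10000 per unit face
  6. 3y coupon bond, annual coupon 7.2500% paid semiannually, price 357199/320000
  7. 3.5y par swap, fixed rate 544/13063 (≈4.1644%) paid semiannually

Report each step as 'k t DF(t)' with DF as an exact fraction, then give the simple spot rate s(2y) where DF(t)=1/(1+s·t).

step 1 [0.5y] swap r/2=269/9731: DF=(1 − 269/9731·(0))/(1+269/9731) = 9731/10000 ≈ 0.973100
step 2 [1y] zero: DF = P = 9709/10000 ≈ 0.970900
step 3 [1.5y] bond c/2=1/160: DF=(391099/400000 − 1/160·(0.973100+0.970900))/(1+1/160) = 2399/2500 ≈ 0.959600
step 4 [2y] bond c/2=3/160: DF=(32171/32000 − 3/160·(0.973100+0.970900+0.959600))/(1+3/160) = 4667/5000 ≈ 0.933400
step 5 [2.5y] zero: DF = P = 9197/10000 ≈ 0.919700
step 6 [3y] bond c/2=29/800: DF=(357199/320000 − 29/800·(0.973100+0.970900+0.959600+0.933400+0.919700))/(1+29/800) = 2277/2500 ≈ 0.910800
step 7 [3.5y] swap r/2=272/13063: DF=(1 − 272/13063·(0.973100+0.970900+0.959600+0.933400+0.919700+0.910800))/(1+272/13063) = 108/125 ≈ 0.864000

1 1/2 9731/10000
2 1 9709/10000
3 3/2 2399/2500
4 2 4667/5000
5 5/2 9197/10000
6 3 2277/2500
7 7/2 108/125
s(2y) = (1/(4667/5000) − 1)/(2) = 333/9334 ≈ 3.5676%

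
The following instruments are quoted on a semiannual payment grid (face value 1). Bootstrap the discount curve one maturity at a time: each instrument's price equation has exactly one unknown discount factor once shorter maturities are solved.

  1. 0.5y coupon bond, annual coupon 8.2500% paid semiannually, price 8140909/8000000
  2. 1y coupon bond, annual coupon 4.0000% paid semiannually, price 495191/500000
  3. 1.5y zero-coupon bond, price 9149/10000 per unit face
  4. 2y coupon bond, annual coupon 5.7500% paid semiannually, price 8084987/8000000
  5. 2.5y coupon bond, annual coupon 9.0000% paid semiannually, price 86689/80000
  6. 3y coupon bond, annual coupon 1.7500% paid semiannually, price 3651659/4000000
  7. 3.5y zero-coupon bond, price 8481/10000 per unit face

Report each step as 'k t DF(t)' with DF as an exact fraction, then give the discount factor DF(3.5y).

1 1/2 9773/10000
2 1 4759/5000
3 3/2 9149/10000
4 2 9029/10000
5 5/2 2189/2500
6 3 8649/10000
7 7/2 8481/10000
DF(3.5y) = 8481/10000 ≈ 0.848100

step 1 [0.5y] bond c/2=33/800: DF=(8140909/8000000 − 33/800·(0))/(1+33/800) = 9773/10000 ≈ 0.977300
step 2 [1y] bond c/2=1/50: DF=(495191/500000 − 1/50·(0.977300))/(1+1/50) = 4759/5000 ≈ 0.951800
step 3 [1.5y] zero: DF = P = 9149/10000 ≈ 0.914900
step 4 [2y] bond c/2=23/800: DF=(8084987/8000000 − 23/800·(0.977300+0.951800+0.914900))/(1+23/800) = 9029/10000 ≈ 0.902900
step 5 [2.5y] bond c/2=9/200: DF=(86689/80000 − 9/200·(0.977300+0.951800+0.914900+0.902900))/(1+9/200) = 2189/2500 ≈ 0.875600
step 6 [3y] bond c/2=7/800: DF=(3651659/4000000 − 7/800·(0.977300+0.951800+0.914900+0.902900+0.875600))/(1+7/800) = 8649/10000 ≈ 0.864900
step 7 [3.5y] zero: DF = P = 8481/10000 ≈ 0.848100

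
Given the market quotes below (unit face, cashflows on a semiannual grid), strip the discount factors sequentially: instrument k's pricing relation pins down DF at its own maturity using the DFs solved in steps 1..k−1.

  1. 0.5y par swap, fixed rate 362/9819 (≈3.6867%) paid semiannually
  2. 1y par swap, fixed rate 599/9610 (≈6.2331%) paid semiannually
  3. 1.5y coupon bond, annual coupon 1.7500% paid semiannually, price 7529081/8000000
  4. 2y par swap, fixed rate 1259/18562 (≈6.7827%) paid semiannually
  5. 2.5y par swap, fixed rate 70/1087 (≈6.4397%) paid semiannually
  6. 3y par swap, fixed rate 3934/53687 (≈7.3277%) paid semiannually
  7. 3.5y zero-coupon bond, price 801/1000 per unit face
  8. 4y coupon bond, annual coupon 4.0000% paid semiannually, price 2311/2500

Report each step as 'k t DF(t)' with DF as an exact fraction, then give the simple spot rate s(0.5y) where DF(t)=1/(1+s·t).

1 1/2 9819/10000
2 1 9401/10000
3 3/2 9163/10000
4 2 8741/10000
5 5/2 853/1000
6 3 8033/10000
7 7/2 801/1000
8 4 7853/10000
s(0.5y) = (1/(9819/10000) − 1)/(1/2) = 362/9819 ≈ 3.6867%

step 1 [0.5y] swap r/2=181/9819: DF=(1 − 181/9819·(0))/(1+181/9819) = 9819/10000 ≈ 0.981900
step 2 [1y] swap r/2=599/19220: DF=(1 − 599/19220·(0.981900))/(1+599/19220) = 9401/10000 ≈ 0.940100
step 3 [1.5y] bond c/2=7/800: DF=(7529081/8000000 − 7/800·(0.981900+0.940100))/(1+7/800) = 9163/10000 ≈ 0.916300
step 4 [2y] swap r/2=1259/37124: DF=(1 − 1259/37124·(0.981900+0.940100+0.916300))/(1+1259/37124) = 8741/10000 ≈ 0.874100
step 5 [2.5y] swap r/2=35/1087: DF=(1 − 35/1087·(0.981900+0.940100+0.916300+0.874100))/(1+35/1087) = 853/1000 ≈ 0.853000
step 6 [3y] swap r/2=1967/53687: DF=(1 − 1967/53687·(0.981900+0.940100+0.916300+0.874100+0.853000))/(1+1967/53687) = 8033/10000 ≈ 0.803300
step 7 [3.5y] zero: DF = P = 801/1000 ≈ 0.801000
step 8 [4y] bond c/2=1/50: DF=(2311/2500 − 1/50·(0.981900+0.940100+0.916300+0.874100+0.853000+0.803300+0.801000))/(1+1/50) = 7853/10000 ≈ 0.785300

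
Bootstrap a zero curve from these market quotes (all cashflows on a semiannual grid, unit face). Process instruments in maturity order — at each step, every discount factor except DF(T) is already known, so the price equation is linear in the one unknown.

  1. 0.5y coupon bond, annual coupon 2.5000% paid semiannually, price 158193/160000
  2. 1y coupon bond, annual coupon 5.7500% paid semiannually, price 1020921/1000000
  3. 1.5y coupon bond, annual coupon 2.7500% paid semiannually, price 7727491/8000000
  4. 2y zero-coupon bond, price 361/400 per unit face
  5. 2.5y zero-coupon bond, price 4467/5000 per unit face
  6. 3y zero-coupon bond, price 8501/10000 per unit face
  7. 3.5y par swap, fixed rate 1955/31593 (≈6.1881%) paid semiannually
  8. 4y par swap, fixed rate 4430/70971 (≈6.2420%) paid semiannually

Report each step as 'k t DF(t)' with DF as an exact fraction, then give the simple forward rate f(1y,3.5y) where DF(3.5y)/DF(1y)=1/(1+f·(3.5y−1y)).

1 1/2 1953/2000
2 1 9651/10000
3 3/2 1853/2000
4 2 361/400
5 5/2 4467/5000
6 3 8501/10000
7 7/2 1609/2000
8 4 1557/2000
f(1y,3.5y) = ((9651/10000)/(1609/2000) − 1)/(5/2) = 3212/40225 ≈ 7.9851%

step 1 [0.5y] bond c/2=1/80: DF=(158193/160000 − 1/80·(0))/(1+1/80) = 1953/2000 ≈ 0.976500
step 2 [1y] bond c/2=23/800: DF=(1020921/1000000 − 23/800·(0.976500))/(1+23/800) = 9651/10000 ≈ 0.965100
step 3 [1.5y] bond c/2=11/800: DF=(7727491/8000000 − 11/800·(0.976500+0.965100))/(1+11/800) = 1853/2000 ≈ 0.926500
step 4 [2y] zero: DF = P = 361/400 ≈ 0.902500
step 5 [2.5y] zero: DF = P = 4467/5000 ≈ 0.893400
step 6 [3y] zero: DF = P = 8501/10000 ≈ 0.850100
step 7 [3.5y] swap r/2=1955/63186: DF=(1 − 1955/63186·(0.976500+0.965100+0.926500+0.902500+0.893400+0.850100))/(1+1955/63186) = 1609/2000 ≈ 0.804500
step 8 [4y] swap r/2=2215/70971: DF=(1 − 2215/70971·(0.976500+0.965100+0.926500+0.902500+0.893400+0.850100+0.804500))/(1+2215/70971) = 1557/2000 ≈ 0.778500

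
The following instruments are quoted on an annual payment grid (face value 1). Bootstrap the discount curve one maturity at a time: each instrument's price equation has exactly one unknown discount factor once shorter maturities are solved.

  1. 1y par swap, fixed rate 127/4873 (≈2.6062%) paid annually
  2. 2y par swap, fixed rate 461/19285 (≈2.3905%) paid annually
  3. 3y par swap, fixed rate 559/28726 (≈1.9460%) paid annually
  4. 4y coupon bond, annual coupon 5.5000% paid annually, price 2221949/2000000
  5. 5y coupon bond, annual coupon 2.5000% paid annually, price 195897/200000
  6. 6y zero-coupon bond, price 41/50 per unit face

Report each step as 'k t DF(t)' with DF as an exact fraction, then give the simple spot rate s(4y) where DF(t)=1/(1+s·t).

1 1 4873/5000
2 2 9539/10000
3 3 9441/10000
4 4 9033/10000
5 5 1727/2000
6 6 41/50
s(4y) = (1/(9033/10000) − 1)/(4) = 967/36132 ≈ 2.6763%

step 1 [1y] swap r/1=127/4873: DF=(1 − 127/4873·(0))/(1+127/4873) = 4873/5000 ≈ 0.974600
step 2 [2y] swap r/1=461/19285: DF=(1 − 461/19285·(0.974600))/(1+461/19285) = 9539/10000 ≈ 0.953900
step 3 [3y] swap r/1=559/28726: DF=(1 − 559/28726·(0.974600+0.953900))/(1+559/28726) = 9441/10000 ≈ 0.944100
step 4 [4y] bond c/1=11/200: DF=(2221949/2000000 − 11/200·(0.974600+0.953900+0.944100))/(1+11/200) = 9033/10000 ≈ 0.903300
step 5 [5y] bond c/1=1/40: DF=(195897/200000 − 1/40·(0.974600+0.953900+0.944100+0.903300))/(1+1/40) = 1727/2000 ≈ 0.863500
step 6 [6y] zero: DF = P = 41/50 ≈ 0.820000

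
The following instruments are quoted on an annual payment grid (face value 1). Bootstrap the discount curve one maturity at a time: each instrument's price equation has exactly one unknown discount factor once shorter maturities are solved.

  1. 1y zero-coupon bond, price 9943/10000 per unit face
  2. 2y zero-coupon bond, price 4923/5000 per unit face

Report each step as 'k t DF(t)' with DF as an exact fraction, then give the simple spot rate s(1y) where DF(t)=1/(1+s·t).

1 1 9943/10000
2 2 4923/5000
s(1y) = (1/(9943/10000) − 1)/(1) = 57/9943 ≈ 0.5733%

step 1 [1y] zero: DF = P = 9943/10000 ≈ 0.994300
step 2 [2y] zero: DF = P = 4923/5000 ≈ 0.984600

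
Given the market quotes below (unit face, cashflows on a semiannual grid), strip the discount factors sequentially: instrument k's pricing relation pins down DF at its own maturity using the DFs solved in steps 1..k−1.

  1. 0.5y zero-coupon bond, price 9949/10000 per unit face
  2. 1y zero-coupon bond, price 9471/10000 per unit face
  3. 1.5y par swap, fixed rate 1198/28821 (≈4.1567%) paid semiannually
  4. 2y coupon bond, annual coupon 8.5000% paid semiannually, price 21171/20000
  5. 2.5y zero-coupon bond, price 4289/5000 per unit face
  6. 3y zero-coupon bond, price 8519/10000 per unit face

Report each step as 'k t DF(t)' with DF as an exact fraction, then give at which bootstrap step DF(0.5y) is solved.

1 1/2 9949/10000
2 1 9471/10000
3 3/2 9401/10000
4 2 8979/10000
5 5/2 4289/5000
6 3 8519/10000
DF(0.5y) is solved at step 1

step 1 [0.5y] zero: DF = P = 9949/10000 ≈ 0.994900
step 2 [1y] zero: DF = P = 9471/10000 ≈ 0.947100
step 3 [1.5y] swap r/2=599/28821: DF=(1 − 599/28821·(0.994900+0.947100))/(1+599/28821) = 9401/10000 ≈ 0.940100
step 4 [2y] bond c/2=17/400: DF=(21171/20000 − 17/400·(0.994900+0.947100+0.940100))/(1+17/400) = 8979/10000 ≈ 0.897900
step 5 [2.5y] zero: DF = P = 4289/5000 ≈ 0.857800
step 6 [3y] zero: DF = P = 8519/10000 ≈ 0.851900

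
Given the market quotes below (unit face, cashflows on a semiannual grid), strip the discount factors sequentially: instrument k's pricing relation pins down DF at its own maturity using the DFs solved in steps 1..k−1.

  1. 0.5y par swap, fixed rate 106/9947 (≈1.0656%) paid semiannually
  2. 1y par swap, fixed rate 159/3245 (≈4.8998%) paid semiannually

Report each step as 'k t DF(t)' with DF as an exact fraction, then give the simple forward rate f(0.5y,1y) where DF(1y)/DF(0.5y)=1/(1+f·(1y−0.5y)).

1 1/2 9947/10000
2 1 9523/10000
f(0.5y,1y) = ((9947/10000)/(9523/10000) − 1)/(1/2) = 848/9523 ≈ 8.9048%

step 1 [0.5y] swap r/2=53/9947: DF=(1 − 53/9947·(0))/(1+53/9947) = 9947/10000 ≈ 0.994700
step 2 [1y] swap r/2=159/6490: DF=(1 − 159/6490·(0.994700))/(1+159/6490) = 9523/10000 ≈ 0.952300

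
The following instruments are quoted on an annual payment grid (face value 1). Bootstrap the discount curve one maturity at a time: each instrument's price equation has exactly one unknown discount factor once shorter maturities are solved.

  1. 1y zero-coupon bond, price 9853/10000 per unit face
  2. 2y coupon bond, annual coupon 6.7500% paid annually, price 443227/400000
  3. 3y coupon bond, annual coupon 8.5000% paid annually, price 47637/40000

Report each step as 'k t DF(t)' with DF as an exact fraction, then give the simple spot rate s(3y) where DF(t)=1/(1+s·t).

1 1 9853/10000
2 2 9757/10000
3 3 118/125
s(3y) = (1/(118/125) − 1)/(3) = 7/354 ≈ 1.9774%

step 1 [1y] zero: DF = P = 9853/10000 ≈ 0.985300
step 2 [2y] bond c/1=27/400: DF=(443227/400000 − 27/400·(0.985300))/(1+27/400) = 9757/10000 ≈ 0.975700
step 3 [3y] bond c/1=17/200: DF=(47637/40000 − 17/200·(0.985300+0.975700))/(1+17/200) = 118/125 ≈ 0.944000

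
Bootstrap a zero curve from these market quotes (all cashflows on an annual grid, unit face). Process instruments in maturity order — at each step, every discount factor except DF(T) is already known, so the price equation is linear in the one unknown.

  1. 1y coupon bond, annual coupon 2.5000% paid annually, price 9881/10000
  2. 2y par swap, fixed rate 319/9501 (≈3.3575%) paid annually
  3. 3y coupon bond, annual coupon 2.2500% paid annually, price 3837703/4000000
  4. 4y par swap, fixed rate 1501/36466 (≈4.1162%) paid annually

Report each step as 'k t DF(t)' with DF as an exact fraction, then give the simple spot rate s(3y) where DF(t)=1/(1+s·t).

1 1 241/250
2 2 4681/5000
3 3 1793/2000
4 4 8499/10000
s(3y) = (1/(1793/2000) − 1)/(3) = 69/1793 ≈ 3.8483%

step 1 [1y] bond c/1=1/40: DF=(9881/10000 − 1/40·(0))/(1+1/40) = 241/250 ≈ 0.964000
step 2 [2y] swap r/1=319/9501: DF=(1 − 319/9501·(0.964000))/(1+319/9501) = 4681/5000 ≈ 0.936200
step 3 [3y] bond c/1=9/400: DF=(3837703/4000000 − 9/400·(0.964000+0.936200))/(1+9/400) = 1793/2000 ≈ 0.896500
step 4 [4y] swap r/1=1501/36466: DF=(1 − 1501/36466·(0.964000+0.936200+0.896500))/(1+1501/36466) = 8499/10000 ≈ 0.849900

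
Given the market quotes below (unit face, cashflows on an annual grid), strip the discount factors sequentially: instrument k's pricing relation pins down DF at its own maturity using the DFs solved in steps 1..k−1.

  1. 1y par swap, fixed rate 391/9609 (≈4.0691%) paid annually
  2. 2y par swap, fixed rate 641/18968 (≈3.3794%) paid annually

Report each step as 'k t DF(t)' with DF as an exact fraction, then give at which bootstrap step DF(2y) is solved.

step 1 [1y] swap r/1=391/9609: DF=(1 − 391/9609·(0))/(1+391/9609) = 9609/10000 ≈ 0.960900
step 2 [2y] swap r/1=641/18968: DF=(1 − 641/18968·(0.960900))/(1+641/18968) = 9359/10000 ≈ 0.935900

1 1 9609/10000
2 2 9359/10000
DF(2y) is solved at step 2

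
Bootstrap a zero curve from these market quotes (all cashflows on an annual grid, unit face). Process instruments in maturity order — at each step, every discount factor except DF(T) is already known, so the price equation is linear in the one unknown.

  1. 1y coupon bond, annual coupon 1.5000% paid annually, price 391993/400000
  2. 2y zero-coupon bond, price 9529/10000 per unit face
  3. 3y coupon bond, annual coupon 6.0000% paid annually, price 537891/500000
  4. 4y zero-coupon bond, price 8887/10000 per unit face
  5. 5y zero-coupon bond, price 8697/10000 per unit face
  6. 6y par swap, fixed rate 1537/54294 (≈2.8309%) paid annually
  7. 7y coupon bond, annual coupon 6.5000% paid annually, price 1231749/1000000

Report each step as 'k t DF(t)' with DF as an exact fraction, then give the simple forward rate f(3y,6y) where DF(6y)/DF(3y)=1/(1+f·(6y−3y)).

1 1 1931/2000
2 2 9529/10000
3 3 9063/10000
4 4 8887/10000
5 5 8697/10000
6 6 8463/10000
7 7 2063/2500
f(3y,6y) = ((9063/10000)/(8463/10000) − 1)/(3) = 200/8463 ≈ 2.3632%

step 1 [1y] bond c/1=3/200: DF=(391993/400000 − 3/200·(0))/(1+3/200) = 1931/2000 ≈ 0.965500
step 2 [2y] zero: DF = P = 9529/10000 ≈ 0.952900
step 3 [3y] bond c/1=3/50: DF=(537891/500000 − 3/50·(0.965500+0.952900))/(1+3/50) = 9063/10000 ≈ 0.906300
step 4 [4y] zero: DF = P = 8887/10000 ≈ 0.888700
step 5 [5y] zero: DF = P = 8697/10000 ≈ 0.869700
step 6 [6y] swap r/1=1537/54294: DF=(1 − 1537/54294·(0.965500+0.952900+0.906300+0.888700+0.869700))/(1+1537/54294) = 8463/10000 ≈ 0.846300
step 7 [7y] bond c/1=13/200: DF=(1231749/1000000 − 13/200·(0.965500+0.952900+0.906300+0.888700+0.869700+0.846300))/(1+13/200) = 2063/2500 ≈ 0.825200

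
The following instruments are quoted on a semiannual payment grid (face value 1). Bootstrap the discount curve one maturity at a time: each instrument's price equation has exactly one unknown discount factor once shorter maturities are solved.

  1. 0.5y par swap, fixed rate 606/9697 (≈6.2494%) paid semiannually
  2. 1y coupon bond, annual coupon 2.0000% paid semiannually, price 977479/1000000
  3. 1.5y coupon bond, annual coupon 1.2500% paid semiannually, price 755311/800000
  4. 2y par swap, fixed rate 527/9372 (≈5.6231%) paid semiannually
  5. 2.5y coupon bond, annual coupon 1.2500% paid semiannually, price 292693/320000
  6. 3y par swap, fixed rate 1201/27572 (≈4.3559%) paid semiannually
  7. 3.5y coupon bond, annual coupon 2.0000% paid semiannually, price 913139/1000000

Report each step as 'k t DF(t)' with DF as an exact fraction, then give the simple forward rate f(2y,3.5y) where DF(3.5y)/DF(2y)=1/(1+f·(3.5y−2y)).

step 1 [0.5y] swap r/2=303/9697: DF=(1 − 303/9697·(0))/(1+303/9697) = 9697/10000 ≈ 0.969700
step 2 [1y] bond c/2=1/100: DF=(977479/1000000 − 1/100·(0.969700))/(1+1/100) = 4791/5000 ≈ 0.958200
step 3 [1.5y] bond c/2=1/160: DF=(755311/800000 − 1/160·(0.969700+0.958200))/(1+1/160) = 9263/10000 ≈ 0.926300
step 4 [2y] swap r/2=527/18744: DF=(1 − 527/18744·(0.969700+0.958200+0.926300))/(1+527/18744) = 4473/5000 ≈ 0.894600
step 5 [2.5y] bond c/2=1/160: DF=(292693/320000 − 1/160·(0.969700+0.958200+0.926300+0.894600))/(1+1/160) = 8857/10000 ≈ 0.885700
step 6 [3y] swap r/2=1201/55144: DF=(1 − 1201/55144·(0.969700+0.958200+0.926300+0.894600+0.885700))/(1+1201/55144) = 8799/10000 ≈ 0.879900
step 7 [3.5y] bond c/2=1/100: DF=(913139/1000000 − 1/100·(0.969700+0.958200+0.926300+0.894600+0.885700+0.879900))/(1+1/100) = 1699/2000 ≈ 0.849500

1 1/2 9697/10000
2 1 4791/5000
3 3/2 9263/10000
4 2 4473/5000
5 5/2 8857/10000
6 3 8799/10000
7 7/2 1699/2000
f(2y,3.5y) = ((4473/5000)/(1699/2000) − 1)/(3/2) = 902/25485 ≈ 3.5393%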